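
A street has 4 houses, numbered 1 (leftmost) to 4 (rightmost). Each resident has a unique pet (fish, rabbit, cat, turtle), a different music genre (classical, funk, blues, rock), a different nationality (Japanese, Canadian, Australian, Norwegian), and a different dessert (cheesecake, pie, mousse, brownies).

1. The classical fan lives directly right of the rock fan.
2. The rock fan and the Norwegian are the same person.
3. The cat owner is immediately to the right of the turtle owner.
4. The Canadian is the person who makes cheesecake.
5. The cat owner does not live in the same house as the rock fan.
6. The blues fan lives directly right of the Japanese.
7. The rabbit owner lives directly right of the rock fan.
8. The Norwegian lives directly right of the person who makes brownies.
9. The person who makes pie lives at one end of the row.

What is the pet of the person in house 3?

That leaves funk as the music genre for house 1.
The rabbit owner is narrowed to house 3 or 4; consider each.
Placing it in house 3 leads to a contradiction, so it's in house 4.
By clue 7, the rock fan is in house 3.
So house 2 gets blues for music genre.
So house 4 gets classical for music genre.
Clue 2 places the Norwegian in house 3.
From clue 5, the cat owner must be in house 2.
The Japanese is in house 1 (clue 6).
By clue 8, the person who makes brownies is in house 2.
So house 1 gets turtle for pet.
House 3 pet: only fish fits.
By clue 4, the Canadian is in house 4.
From clue 4, the person who makes cheesecake must be in house 4.
That leaves Australian as the nationality for house 2.
The only dessert still possible for house 1 is pie.
House 3's dessert must be mousse (nothing else left).
So: house 1 = turtle/funk/Japanese/pie, house 2 = cat/blues/Australian/brownies, house 3 = fish/rock/Norwegian/mousse, house 4 = rabbit/classical/Canadian/cheesecake.

fish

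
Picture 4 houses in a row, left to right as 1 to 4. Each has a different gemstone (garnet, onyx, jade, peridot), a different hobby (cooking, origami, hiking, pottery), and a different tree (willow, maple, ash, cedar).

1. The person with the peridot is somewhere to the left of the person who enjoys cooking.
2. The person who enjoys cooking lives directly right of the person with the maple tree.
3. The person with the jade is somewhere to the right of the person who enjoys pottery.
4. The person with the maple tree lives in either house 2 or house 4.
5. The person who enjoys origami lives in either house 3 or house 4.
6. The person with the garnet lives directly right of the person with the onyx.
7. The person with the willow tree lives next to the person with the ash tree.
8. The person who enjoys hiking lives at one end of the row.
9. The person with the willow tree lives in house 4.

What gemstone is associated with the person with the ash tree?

garnet

By clue 4, the person with the maple tree is in house 2.
Clue 9: the person with the willow tree is in house 4.
From clue 2, the person who enjoys cooking must be in house 3.
Clue 7 places the person with the ash tree in house 3.
House 1 hobby: only hiking fits.
The only hobby still possible for house 2 is pottery.
House 4's hobby must be origami (nothing else left).
That leaves cedar as the tree for house 1.
The person with the jade is narrowed to house 3 or 4; consider each.
Placing it in house 3 leads to a contradiction, so it's in house 4.
House 3 gemstone: only garnet fits.
Clue 6 places the person with the onyx in house 2.
The only gemstone still possible for house 1 is peridot.
So: house 1 = peridot/hiking/cedar, house 2 = onyx/pottery/maple, house 3 = garnet/cooking/ash, house 4 = jade/origami/willow.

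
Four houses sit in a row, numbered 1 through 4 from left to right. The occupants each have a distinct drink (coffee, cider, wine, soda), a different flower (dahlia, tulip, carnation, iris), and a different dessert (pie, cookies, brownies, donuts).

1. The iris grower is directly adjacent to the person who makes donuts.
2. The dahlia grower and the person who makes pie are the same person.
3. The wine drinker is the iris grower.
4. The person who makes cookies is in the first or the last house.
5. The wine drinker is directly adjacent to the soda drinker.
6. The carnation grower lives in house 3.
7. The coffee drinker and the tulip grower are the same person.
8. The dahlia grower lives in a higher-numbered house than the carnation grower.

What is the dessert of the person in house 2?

From clue 6, the carnation grower must be in house 3.
From clue 8, the dahlia grower must be in house 4.
The person who makes pie is in house 4 (clue 2).
That leaves cider as the drink for house 4.
House 1's dessert must be cookies (nothing else left).
The only drink still possible for house 3 is soda.
From clue 5, the wine drinker must be in house 2.
The only drink still possible for house 1 is coffee.
The iris grower is in house 2 (clue 3).
Clue 7 places the tulip grower in house 1.
Clue 1 places the person who makes donuts in house 3.
The only dessert still possible for house 2 is brownies.
So: house 1 = coffee/tulip/cookies, house 2 = wine/iris/brownies, house 3 = soda/carnation/donuts, house 4 = cider/dahlia/pie.

brownies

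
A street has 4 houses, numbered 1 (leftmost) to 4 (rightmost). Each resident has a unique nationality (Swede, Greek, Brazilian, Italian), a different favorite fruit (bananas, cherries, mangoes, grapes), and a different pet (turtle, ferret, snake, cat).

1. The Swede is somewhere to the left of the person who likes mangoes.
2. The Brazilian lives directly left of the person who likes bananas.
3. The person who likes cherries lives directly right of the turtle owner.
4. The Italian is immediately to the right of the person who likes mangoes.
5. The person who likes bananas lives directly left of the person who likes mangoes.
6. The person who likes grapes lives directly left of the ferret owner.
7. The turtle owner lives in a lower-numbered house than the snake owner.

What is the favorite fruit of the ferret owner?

bananas

Clue 5: the person who likes bananas is in house 2.
The person who likes mangoes is in house 3 (clue 5).
House 1's favorite fruit must be grapes (nothing else left).
House 4's favorite fruit must be cherries (nothing else left).
The Brazilian is in house 1 (clue 2).
Clue 3 places the turtle owner in house 3.
From clue 4, the Italian must be in house 4.
From clue 6, the ferret owner must be in house 2.
The snake owner is in house 4 (clue 7).
The only nationality still possible for house 3 is Greek.
The only pet still possible for house 1 is cat.
So house 2 gets Swede for nationality.
So: house 1 = Brazilian/grapes/cat, house 2 = Swede/bananas/ferret, house 3 = Greek/mangoes/turtle, house 4 = Italian/cherries/snake.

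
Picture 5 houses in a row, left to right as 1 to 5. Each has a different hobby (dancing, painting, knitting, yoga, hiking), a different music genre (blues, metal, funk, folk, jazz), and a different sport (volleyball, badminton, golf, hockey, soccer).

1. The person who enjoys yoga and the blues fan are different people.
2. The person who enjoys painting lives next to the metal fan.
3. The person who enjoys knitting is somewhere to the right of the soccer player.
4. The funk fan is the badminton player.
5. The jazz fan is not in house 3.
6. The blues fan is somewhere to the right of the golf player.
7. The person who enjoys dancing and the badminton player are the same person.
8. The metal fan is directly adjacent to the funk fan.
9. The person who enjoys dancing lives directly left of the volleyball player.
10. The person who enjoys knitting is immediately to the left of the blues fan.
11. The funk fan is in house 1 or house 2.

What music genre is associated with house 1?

House 5's sport must be hockey (nothing else left).
That leaves golf as the sport for house 4.
From clue 6, the blues fan must be in house 5.
Clue 10: the person who enjoys knitting is in house 4.
So house 5 gets hiking for hobby.
The person who enjoys dancing is narrowed to house 1 or 2; consider each.
Placing it in house 2 leads to a contradiction, so it's in house 1.
By clue 7, the badminton player is in house 1.
The volleyball player is in house 2 (clue 9).
House 3's sport must be soccer (nothing else left).
The funk fan is in house 1 (clue 4).
Clue 8: the metal fan is in house 2.
House 3's music genre must be folk (nothing else left).
House 4's music genre must be jazz (nothing else left).
Clue 2 places the person who enjoys painting in house 3.
House 2 hobby: only yoga fits.
So: house 1 = dancing/funk/badminton, house 2 = yoga/metal/volleyball, house 3 = painting/folk/soccer, house 4 = knitting/jazz/golf, house 5 = hiking/blues/hockey.

funk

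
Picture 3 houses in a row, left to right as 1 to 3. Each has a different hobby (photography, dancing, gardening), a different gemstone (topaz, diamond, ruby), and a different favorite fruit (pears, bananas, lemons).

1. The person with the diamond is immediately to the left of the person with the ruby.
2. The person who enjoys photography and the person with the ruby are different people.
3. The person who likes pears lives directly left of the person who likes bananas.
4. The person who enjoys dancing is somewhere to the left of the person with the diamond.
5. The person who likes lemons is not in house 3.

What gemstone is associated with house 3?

The person who enjoys dancing is in house 1 (clue 4).
Clue 4: the person with the diamond is in house 2.
That leaves topaz as the gemstone for house 1.
So house 3 gets ruby for gemstone.
So house 3 gets bananas for favorite fruit.
From clue 2, the person who enjoys photography must be in house 2.
By clue 3, the person who likes pears is in house 2.
House 3 hobby: only gardening fits.
So house 1 gets lemons for favorite fruit.
So: house 1 = dancing/topaz/lemons, house 2 = photography/diamond/pears, house 3 = gardening/ruby/bananas.

ruby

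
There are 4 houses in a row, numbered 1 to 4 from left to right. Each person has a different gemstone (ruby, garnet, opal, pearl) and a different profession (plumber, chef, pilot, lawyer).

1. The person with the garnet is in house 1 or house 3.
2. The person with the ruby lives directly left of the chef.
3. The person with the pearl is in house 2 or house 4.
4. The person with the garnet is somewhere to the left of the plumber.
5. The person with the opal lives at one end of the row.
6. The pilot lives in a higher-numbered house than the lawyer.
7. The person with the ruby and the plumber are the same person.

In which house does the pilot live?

That leaves lawyer as the profession for house 1.
From clue 4, the person with the garnet must be in house 1.
That leaves pearl as the gemstone for house 2.
That leaves ruby as the gemstone for house 3.
The only gemstone still possible for house 4 is opal.
By clue 2, the chef is in house 4.
Clue 7 places the plumber in house 3.
So house 2 gets pilot for profession.
So: house 1 = garnet/lawyer, house 2 = pearl/pilot, house 3 = ruby/plumber, house 4 = opal/chef.

2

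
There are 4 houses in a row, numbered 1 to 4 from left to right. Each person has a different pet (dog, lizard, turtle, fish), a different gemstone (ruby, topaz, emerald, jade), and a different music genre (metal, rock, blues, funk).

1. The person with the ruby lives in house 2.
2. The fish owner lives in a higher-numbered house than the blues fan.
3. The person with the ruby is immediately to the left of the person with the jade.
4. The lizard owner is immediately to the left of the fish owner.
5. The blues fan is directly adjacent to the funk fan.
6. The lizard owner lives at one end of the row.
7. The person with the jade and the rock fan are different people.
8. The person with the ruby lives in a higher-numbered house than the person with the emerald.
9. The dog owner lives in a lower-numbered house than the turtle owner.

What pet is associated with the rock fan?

From clue 1, the person with the ruby must be in house 2.
By clue 3, the person with the jade is in house 3.
From clue 6, the lizard owner must be in house 1.
From clue 8, the person with the emerald must be in house 1.
The only gemstone still possible for house 4 is topaz.
The fish owner is in house 2 (clue 4).
The only pet still possible for house 4 is turtle.
From clue 2, the blues fan must be in house 1.
By clue 5, the funk fan is in house 2.
So house 3 gets dog for pet.
House 3 music genre: only metal fits.
House 4's music genre must be rock (nothing else left).
So: house 1 = lizard/emerald/blues, house 2 = fish/ruby/funk, house 3 = dog/jade/metal, house 4 = turtle/topaz/rock.

turtle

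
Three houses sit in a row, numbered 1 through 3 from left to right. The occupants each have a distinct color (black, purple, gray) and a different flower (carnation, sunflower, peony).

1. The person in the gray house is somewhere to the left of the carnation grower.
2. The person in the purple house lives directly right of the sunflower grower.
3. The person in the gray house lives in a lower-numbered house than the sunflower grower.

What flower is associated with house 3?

carnation

The person in the gray house is in house 1 (clue 3).
Clue 3 places the sunflower grower in house 2.
The only flower still possible for house 1 is peony.
House 3 flower: only carnation fits.
Clue 2: the person in the purple house is in house 3.
So house 2 gets black for color.
So: house 1 = gray/peony, house 2 = black/sunflower, house 3 = purple/carnation.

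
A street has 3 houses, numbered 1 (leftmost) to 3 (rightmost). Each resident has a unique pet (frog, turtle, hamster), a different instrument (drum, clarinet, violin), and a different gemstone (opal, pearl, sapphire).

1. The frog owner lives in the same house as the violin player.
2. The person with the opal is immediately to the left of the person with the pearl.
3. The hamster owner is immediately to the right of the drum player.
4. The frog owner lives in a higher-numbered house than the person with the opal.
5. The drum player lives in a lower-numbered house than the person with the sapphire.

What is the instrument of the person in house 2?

clarinet

The only pet still possible for house 1 is turtle.
House 1 gemstone: only opal fits.
The person with the pearl is in house 2 (clue 2).
House 3's gemstone must be sapphire (nothing else left).
The frog owner is narrowed to house 2 or 3; consider each.
Placing it in house 2 leads to a contradiction, so it's in house 3.
Clue 1: the violin player is in house 3.
The only pet still possible for house 2 is hamster.
By clue 3, the drum player is in house 1.
So house 2 gets clarinet for instrument.
So: house 1 = turtle/drum/opal, house 2 = hamster/clarinet/pearl, house 3 = frog/violin/sapphire.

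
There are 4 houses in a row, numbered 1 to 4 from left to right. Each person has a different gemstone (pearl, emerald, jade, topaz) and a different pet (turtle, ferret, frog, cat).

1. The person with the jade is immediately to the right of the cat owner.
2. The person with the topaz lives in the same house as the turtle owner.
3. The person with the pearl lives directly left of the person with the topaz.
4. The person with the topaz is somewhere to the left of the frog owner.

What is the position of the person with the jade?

4

The person with the pearl is narrowed to house 1 or 2; consider each.
Placing it in house 2 leads to a contradiction, so it's in house 1.
By clue 3, the person with the topaz is in house 2.
The turtle owner is in house 2 (clue 2).
House 1's pet must be ferret (nothing else left).
House 3 pet: only cat fits.
So house 4 gets frog for pet.
From clue 1, the person with the jade must be in house 4.
That leaves emerald as the gemstone for house 3.
So: house 1 = pearl/ferret, house 2 = topaz/turtle, house 3 = emerald/cat, house 4 = jade/frog.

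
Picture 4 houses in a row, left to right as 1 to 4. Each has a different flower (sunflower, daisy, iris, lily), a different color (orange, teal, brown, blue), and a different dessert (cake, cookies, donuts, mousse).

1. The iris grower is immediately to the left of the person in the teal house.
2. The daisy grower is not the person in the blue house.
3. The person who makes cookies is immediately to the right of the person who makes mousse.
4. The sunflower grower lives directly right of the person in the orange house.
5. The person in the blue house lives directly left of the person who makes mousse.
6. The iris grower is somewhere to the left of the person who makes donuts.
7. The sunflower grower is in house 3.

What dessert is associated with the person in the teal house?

cookies

By clue 7, the sunflower grower is in house 3.
The only dessert still possible for house 1 is cake.
Clue 4 places the person in the orange house in house 2.
That leaves blue as the color for house 1.
The only color still possible for house 3 is teal.
House 4's color must be brown (nothing else left).
Clue 1 places the iris grower in house 2.
Clue 5 places the person who makes mousse in house 2.
House 1's flower must be lily (nothing else left).
House 4 flower: only daisy fits.
Clue 3: the person who makes cookies is in house 3.
House 4's dessert must be donuts (nothing else left).
So: house 1 = lily/blue/cake, house 2 = iris/orange/mousse, house 3 = sunflower/teal/cookies, house 4 = daisy/brown/donuts.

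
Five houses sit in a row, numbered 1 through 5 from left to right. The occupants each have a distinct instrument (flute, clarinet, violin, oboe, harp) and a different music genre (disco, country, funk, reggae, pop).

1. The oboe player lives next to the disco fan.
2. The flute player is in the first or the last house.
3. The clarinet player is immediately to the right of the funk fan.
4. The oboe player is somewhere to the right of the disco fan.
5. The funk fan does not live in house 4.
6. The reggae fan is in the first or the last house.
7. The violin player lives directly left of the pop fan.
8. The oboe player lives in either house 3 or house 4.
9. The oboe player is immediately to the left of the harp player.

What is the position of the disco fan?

3

The flute player is narrowed to house 1 or 5; consider each.
Placing it in house 5 leads to a contradiction, so it's in house 1.
The only instrument still possible for house 5 is harp.
The oboe player is in house 4 (clue 9).
Clue 1 places the disco fan in house 3.
House 4 music genre: only pop fits.
Clue 7: the violin player is in house 3.
The only instrument still possible for house 2 is clarinet.
Clue 3 places the funk fan in house 1.
House 2 music genre: only country fits.
That leaves reggae as the music genre for house 5.
So: house 1 = flute/funk, house 2 = clarinet/country, house 3 = violin/disco, house 4 = oboe/pop, house 5 = harp/reggae.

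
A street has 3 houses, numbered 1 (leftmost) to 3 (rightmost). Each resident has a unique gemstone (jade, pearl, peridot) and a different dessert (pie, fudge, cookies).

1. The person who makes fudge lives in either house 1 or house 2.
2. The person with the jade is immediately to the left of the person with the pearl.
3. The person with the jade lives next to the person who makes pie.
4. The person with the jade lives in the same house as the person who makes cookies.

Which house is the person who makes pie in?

3

So house 3 gets pie for dessert.
Clue 3: the person with the jade is in house 2.
Clue 4: the person who makes cookies is in house 2.
That leaves peridot as the gemstone for house 1.
House 3's gemstone must be pearl (nothing else left).
So house 1 gets fudge for dessert.
So: house 1 = peridot/fudge, house 2 = jade/cookies, house 3 = pearl/pie.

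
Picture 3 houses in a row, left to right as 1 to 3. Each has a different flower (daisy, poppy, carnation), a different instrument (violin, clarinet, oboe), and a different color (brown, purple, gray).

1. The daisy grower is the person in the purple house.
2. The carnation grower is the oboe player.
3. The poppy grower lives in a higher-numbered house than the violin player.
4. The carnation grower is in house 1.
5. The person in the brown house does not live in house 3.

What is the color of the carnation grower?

Clue 4: the carnation grower is in house 1.
From clue 2, the oboe player must be in house 1.
So house 3 gets clarinet for instrument.
Clue 3 places the poppy grower in house 3.
House 2 flower: only daisy fits.
So house 2 gets violin for instrument.
The person in the purple house is in house 2 (clue 1).
The only color still possible for house 3 is gray.
House 1's color must be brown (nothing else left).
So: house 1 = carnation/oboe/brown, house 2 = daisy/violin/purple, house 3 = poppy/clarinet/gray.

brown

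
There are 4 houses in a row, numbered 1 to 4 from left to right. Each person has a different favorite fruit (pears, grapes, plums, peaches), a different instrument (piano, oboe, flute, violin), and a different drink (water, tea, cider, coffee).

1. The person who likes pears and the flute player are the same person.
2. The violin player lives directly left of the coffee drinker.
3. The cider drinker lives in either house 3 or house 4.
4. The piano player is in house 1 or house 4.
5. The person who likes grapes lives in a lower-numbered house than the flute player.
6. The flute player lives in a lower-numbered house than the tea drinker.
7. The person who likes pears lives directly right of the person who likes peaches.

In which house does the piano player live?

4

The only drink still possible for house 1 is water.
House 2 drink: only coffee fits.
Clue 2 places the violin player in house 1.
House 4's favorite fruit must be plums (nothing else left).
The only favorite fruit still possible for house 3 is pears.
House 4 instrument: only piano fits.
The flute player is in house 3 (clue 1).
The tea drinker is in house 4 (clue 6).
From clue 7, the person who likes peaches must be in house 2.
The only favorite fruit still possible for house 1 is grapes.
The only instrument still possible for house 2 is oboe.
So house 3 gets cider for drink.
So: house 1 = grapes/violin/water, house 2 = peaches/oboe/coffee, house 3 = pears/flute/cider, house 4 = plums/piano/tea.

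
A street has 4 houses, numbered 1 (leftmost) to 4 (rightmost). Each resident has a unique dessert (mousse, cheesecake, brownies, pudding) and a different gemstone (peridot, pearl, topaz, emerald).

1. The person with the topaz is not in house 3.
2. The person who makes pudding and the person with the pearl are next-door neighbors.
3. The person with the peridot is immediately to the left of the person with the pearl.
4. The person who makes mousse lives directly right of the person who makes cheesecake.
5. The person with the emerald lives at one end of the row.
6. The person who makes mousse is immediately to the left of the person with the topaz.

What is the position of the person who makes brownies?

From clue 6, the person who makes mousse must be in house 3.
Clue 6 places the person with the topaz in house 4.
So house 1 gets emerald for gemstone.
By clue 3, the person with the peridot is in house 2.
Clue 3: the person with the pearl is in house 3.
From clue 4, the person who makes cheesecake must be in house 2.
The person who makes pudding is in house 4 (clue 2).
House 1's dessert must be brownies (nothing else left).
So: house 1 = brownies/emerald, house 2 = cheesecake/peridot, house 3 = mousse/pearl, house 4 = pudding/topaz.

1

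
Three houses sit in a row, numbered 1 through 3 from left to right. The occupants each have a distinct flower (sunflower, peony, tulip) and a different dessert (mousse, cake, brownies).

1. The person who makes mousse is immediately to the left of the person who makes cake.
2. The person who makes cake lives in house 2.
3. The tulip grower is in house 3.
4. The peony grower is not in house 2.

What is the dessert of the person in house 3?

The person who makes cake is in house 2 (clue 2).
By clue 3, the tulip grower is in house 3.
That leaves sunflower as the flower for house 2.
The only dessert still possible for house 3 is brownies.
House 1's flower must be peony (nothing else left).
House 1 dessert: only mousse fits.
So: house 1 = peony/mousse, house 2 = sunflower/cake, house 3 = tulip/brownies.

brownies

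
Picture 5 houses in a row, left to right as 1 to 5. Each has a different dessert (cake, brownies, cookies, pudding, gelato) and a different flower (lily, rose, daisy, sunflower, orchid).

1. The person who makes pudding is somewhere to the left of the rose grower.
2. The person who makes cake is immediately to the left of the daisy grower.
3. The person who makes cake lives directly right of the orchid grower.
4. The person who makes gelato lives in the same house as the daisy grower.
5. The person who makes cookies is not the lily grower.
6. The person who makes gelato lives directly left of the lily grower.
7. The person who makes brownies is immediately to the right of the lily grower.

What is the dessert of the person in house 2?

From clue 6, the person who makes gelato must be in house 3.
From clue 6, the lily grower must be in house 4.
The person who makes brownies is in house 5 (clue 7).
The only flower still possible for house 3 is daisy.
By clue 2, the person who makes cake is in house 2.
By clue 3, the orchid grower is in house 1.
The only dessert still possible for house 1 is cookies.
That leaves pudding as the dessert for house 4.
From clue 1, the rose grower must be in house 5.
House 2 flower: only sunflower fits.
So: house 1 = cookies/orchid, house 2 = cake/sunflower, house 3 = gelato/daisy, house 4 = pudding/lily, house 5 = brownies/rose.

cake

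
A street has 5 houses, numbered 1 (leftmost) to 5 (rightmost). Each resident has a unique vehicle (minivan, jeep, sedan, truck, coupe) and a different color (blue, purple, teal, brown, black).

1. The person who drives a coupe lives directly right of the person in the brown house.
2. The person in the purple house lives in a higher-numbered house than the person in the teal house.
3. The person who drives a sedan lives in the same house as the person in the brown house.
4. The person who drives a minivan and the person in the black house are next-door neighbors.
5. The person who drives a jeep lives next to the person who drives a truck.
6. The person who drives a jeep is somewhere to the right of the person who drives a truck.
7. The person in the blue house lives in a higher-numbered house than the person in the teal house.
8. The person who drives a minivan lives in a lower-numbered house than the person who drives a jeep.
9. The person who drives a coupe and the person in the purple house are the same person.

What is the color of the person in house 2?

The person who drives a coupe is narrowed to house 2 or 3 or 4 or 5; consider each.
Placing it in house 2 and house 3 and house 4 leads to a contradiction, so it's in house 5.
Clue 1: the person in the brown house is in house 4.
Clue 3: the person who drives a sedan is in house 4.
Clue 9: the person in the purple house is in house 5.
That leaves jeep as the vehicle for house 3.
Clue 5 places the person who drives a truck in house 2.
The only vehicle still possible for house 1 is minivan.
Clue 4: the person in the black house is in house 2.
That leaves teal as the color for house 1.
The only color still possible for house 3 is blue.
So: house 1 = minivan/teal, house 2 = truck/black, house 3 = jeep/blue, house 4 = sedan/brown, house 5 = coupe/purple.

black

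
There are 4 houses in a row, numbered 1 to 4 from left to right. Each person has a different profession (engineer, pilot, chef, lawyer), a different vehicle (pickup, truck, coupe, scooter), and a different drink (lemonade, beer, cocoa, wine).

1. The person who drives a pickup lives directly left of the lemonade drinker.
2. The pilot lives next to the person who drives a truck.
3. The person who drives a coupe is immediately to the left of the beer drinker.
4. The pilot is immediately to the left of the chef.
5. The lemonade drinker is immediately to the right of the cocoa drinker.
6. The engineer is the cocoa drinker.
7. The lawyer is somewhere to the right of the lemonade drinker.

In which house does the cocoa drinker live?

1

The engineer is narrowed to house 1 or 2; consider each.
Placing it in house 2 leads to a contradiction, so it's in house 1.
From clue 6, the cocoa drinker must be in house 1.
Clue 5 places the lemonade drinker in house 2.
That leaves pilot as the profession for house 2.
Clue 1: the person who drives a pickup is in house 1.
The chef is in house 3 (clue 4).
The only profession still possible for house 4 is lawyer.
That leaves coupe as the vehicle for house 2.
House 3 vehicle: only truck fits.
The only vehicle still possible for house 4 is scooter.
The beer drinker is in house 3 (clue 3).
The only drink still possible for house 4 is wine.
So: house 1 = engineer/pickup/cocoa, house 2 = pilot/coupe/lemonade, house 3 = chef/truck/beer, house 4 = lawyer/scooter/wine.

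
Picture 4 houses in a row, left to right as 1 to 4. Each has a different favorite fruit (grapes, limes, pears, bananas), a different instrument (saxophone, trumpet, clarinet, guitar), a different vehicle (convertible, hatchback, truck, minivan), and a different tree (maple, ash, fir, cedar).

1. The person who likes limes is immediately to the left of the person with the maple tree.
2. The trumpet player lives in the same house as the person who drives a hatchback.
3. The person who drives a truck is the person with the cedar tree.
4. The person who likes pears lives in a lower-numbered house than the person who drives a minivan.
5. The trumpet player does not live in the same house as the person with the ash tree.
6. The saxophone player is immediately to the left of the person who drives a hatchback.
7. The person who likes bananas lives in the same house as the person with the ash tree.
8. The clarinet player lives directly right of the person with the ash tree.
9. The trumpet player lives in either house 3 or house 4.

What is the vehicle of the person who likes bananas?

convertible

That leaves grapes as the favorite fruit for house 4.
House 1 instrument: only guitar fits.
The saxophone player is narrowed to house 2 or 3; consider each.
Placing it in house 2 leads to a contradiction, so it's in house 3.
From clue 6, the person who drives a hatchback must be in house 4.
So house 2 gets clarinet for instrument.
House 4's instrument must be trumpet (nothing else left).
Clue 8: the person with the ash tree is in house 1.
Clue 7 places the person who likes bananas in house 1.
So house 3 gets limes for favorite fruit.
The only vehicle still possible for house 1 is convertible.
Clue 1 places the person with the maple tree in house 4.
Clue 4 places the person who drives a minivan in house 3.
The only favorite fruit still possible for house 2 is pears.
That leaves truck as the vehicle for house 2.
By clue 3, the person with the cedar tree is in house 2.
The only tree still possible for house 3 is fir.
So: house 1 = bananas/guitar/convertible/ash, house 2 = pears/clarinet/truck/cedar, house 3 = limes/saxophone/minivan/fir, house 4 = grapes/trumpet/hatchback/maple.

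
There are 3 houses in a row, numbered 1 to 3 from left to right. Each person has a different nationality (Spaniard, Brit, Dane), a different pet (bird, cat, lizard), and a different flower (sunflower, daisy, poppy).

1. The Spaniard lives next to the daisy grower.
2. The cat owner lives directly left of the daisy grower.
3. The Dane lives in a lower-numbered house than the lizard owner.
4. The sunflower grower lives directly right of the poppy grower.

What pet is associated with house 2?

That leaves poppy as the flower for house 1.
Clue 4: the sunflower grower is in house 2.
The only flower still possible for house 3 is daisy.
Clue 1 places the Spaniard in house 2.
Clue 2 places the cat owner in house 2.
The only nationality still possible for house 1 is Dane.
So house 3 gets Brit for nationality.
The only pet still possible for house 1 is bird.
So house 3 gets lizard for pet.
So: house 1 = Dane/bird/poppy, house 2 = Spaniard/cat/sunflower, house 3 = Brit/lizard/daisy.

cat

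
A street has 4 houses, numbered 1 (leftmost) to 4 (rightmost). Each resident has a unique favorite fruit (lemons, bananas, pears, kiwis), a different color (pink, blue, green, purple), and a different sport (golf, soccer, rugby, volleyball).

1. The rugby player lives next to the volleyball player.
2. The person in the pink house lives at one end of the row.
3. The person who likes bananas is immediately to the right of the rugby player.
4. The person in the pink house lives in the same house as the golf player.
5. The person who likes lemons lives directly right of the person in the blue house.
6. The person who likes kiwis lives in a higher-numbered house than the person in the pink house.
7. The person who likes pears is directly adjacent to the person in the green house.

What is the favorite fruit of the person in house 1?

pears

Clue 6 places the person in the pink house in house 1.
The only favorite fruit still possible for house 1 is pears.
Clue 4: the golf player is in house 1.
By clue 7, the person in the green house is in house 2.
So house 4 gets purple for color.
The person who likes lemons is in house 4 (clue 5).
The only favorite fruit still possible for house 2 is kiwis.
So house 3 gets bananas for favorite fruit.
So house 3 gets blue for color.
The rugby player is in house 2 (clue 3).
From clue 1, the volleyball player must be in house 3.
House 4 sport: only soccer fits.
So: house 1 = pears/pink/golf, house 2 = kiwis/green/rugby, house 3 = bananas/blue/volleyball, house 4 = lemons/purple/soccer.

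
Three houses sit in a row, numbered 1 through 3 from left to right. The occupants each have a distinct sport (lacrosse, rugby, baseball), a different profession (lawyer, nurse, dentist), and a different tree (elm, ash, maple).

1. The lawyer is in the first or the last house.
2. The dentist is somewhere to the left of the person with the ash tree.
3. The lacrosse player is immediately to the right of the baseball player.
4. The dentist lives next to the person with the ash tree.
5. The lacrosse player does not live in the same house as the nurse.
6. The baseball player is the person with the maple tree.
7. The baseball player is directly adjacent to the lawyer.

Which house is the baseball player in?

By clue 7, the baseball player is in house 2.
So house 1 gets rugby for sport.
So house 3 gets lacrosse for sport.
Clue 6: the person with the maple tree is in house 2.
That leaves lawyer as the profession for house 3.
The only tree still possible for house 1 is elm.
House 3's tree must be ash (nothing else left).
Clue 4: the dentist is in house 2.
House 1's profession must be nurse (nothing else left).
So: house 1 = rugby/nurse/elm, house 2 = baseball/dentist/maple, house 3 = lacrosse/lawyer/ash.

2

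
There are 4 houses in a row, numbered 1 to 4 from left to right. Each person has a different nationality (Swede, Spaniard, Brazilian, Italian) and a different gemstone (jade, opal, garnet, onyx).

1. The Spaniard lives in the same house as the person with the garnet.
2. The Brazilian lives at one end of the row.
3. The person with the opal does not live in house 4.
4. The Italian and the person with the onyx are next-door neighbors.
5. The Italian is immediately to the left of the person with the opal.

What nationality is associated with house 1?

The Brazilian is narrowed to house 1 or 4; consider each.
Placing it in house 4 leads to a contradiction, so it's in house 1.
The only nationality still possible for house 2 is Italian.
By clue 5, the person with the opal is in house 3.
House 1 gemstone: only onyx fits.
House 2's gemstone must be jade (nothing else left).
House 4's gemstone must be garnet (nothing else left).
By clue 1, the Spaniard is in house 4.
That leaves Swede as the nationality for house 3.
So: house 1 = Brazilian/onyx, house 2 = Italian/jade, house 3 = Swede/opal, house 4 = Spaniard/garnet.

Brazilian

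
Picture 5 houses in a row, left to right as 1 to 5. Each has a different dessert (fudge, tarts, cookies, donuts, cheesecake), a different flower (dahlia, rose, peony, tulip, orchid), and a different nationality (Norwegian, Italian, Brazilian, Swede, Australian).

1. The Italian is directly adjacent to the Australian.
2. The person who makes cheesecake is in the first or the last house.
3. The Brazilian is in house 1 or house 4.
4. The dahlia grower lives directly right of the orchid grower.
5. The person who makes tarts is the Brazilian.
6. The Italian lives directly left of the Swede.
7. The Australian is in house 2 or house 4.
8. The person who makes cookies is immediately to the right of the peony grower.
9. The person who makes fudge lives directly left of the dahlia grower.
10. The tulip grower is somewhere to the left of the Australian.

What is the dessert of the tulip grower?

The only nationality still possible for house 5 is Norwegian.
The only nationality still possible for house 3 is Italian.
By clue 6, the Swede is in house 4.
So house 1 gets Brazilian for nationality.
That leaves Australian as the nationality for house 2.
The person who makes tarts is in house 1 (clue 5).
The tulip grower is in house 1 (clue 10).
That leaves cheesecake as the dessert for house 5.
The person who makes cookies is narrowed to house 3 or 4; consider each.
Placing it in house 4 leads to a contradiction, so it's in house 3.
The peony grower is in house 2 (clue 8).
Clue 9 places the person who makes fudge in house 4.
Clue 9 places the dahlia grower in house 5.
That leaves donuts as the dessert for house 2.
Clue 4: the orchid grower is in house 4.
That leaves rose as the flower for house 3.
So: house 1 = tarts/tulip/Brazilian, house 2 = donuts/peony/Australian, house 3 = cookies/rose/Italian, house 4 = fudge/orchid/Swede, house 5 = cheesecake/dahlia/Norwegian.

tarts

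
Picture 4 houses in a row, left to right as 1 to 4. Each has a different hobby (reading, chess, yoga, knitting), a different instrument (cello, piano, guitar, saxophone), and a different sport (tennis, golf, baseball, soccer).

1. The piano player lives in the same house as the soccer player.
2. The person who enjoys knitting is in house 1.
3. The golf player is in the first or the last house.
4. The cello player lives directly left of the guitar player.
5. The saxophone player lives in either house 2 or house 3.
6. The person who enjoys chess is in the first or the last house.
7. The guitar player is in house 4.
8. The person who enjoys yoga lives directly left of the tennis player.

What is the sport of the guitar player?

Clue 2 places the person who enjoys knitting in house 1.
The guitar player is in house 4 (clue 7).
The cello player is in house 3 (clue 4).
The only hobby still possible for house 4 is chess.
So house 1 gets piano for instrument.
That leaves saxophone as the instrument for house 2.
From clue 1, the soccer player must be in house 1.
That leaves baseball as the sport for house 2.
House 3's sport must be tennis (nothing else left).
House 4 sport: only golf fits.
Clue 8 places the person who enjoys yoga in house 2.
House 3's hobby must be reading (nothing else left).
So: house 1 = knitting/piano/soccer, house 2 = yoga/saxophone/baseball, house 3 = reading/cello/tennis, house 4 = chess/guitar/golf.

golf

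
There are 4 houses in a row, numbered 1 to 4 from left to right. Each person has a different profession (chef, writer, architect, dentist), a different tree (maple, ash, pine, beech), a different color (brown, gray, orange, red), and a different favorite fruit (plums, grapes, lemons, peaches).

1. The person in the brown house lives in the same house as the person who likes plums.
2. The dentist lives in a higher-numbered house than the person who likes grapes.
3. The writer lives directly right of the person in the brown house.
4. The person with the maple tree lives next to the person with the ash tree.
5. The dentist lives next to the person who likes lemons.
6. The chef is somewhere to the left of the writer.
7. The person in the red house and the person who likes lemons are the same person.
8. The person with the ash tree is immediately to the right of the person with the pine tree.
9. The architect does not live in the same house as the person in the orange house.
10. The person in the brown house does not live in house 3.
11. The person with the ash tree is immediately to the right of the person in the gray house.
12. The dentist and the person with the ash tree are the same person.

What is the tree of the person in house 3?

ash

The chef is narrowed to house 1 or 2; consider each.
Placing it in house 2 leads to a contradiction, so it's in house 1.
The writer is narrowed to house 2 or 3; consider each.
Placing it in house 3 leads to a contradiction, so it's in house 2.
From clue 3, the person in the brown house must be in house 1.
By clue 1, the person who likes plums is in house 1.
So house 1 gets beech for tree.
The architect is narrowed to house 3 or 4; consider each.
Placing it in house 3 leads to a contradiction, so it's in house 4.
So house 3 gets dentist for profession.
That leaves red as the color for house 4.
Clue 2: the person who likes grapes is in house 2.
Clue 7: the person who likes lemons is in house 4.
The person with the ash tree is in house 3 (clue 12).
House 2 tree: only pine fits.
So house 4 gets maple for tree.
So house 3 gets peaches for favorite fruit.
From clue 11, the person in the gray house must be in house 2.
So house 3 gets orange for color.
So: house 1 = chef/beech/brown/plums, house 2 = writer/pine/gray/grapes, house 3 = dentist/ash/orange/peaches, house 4 = architect/maple/red/lemons.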